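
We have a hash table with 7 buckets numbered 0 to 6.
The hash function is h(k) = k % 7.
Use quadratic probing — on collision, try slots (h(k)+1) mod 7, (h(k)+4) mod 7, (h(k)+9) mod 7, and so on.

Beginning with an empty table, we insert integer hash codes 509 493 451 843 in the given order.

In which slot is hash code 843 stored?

0

509 hashes to 5; slot 5 is free => place at 5.
493 hashes to 3; slot 3 is free => place at 3.
451 hashes to 3; 3 taken => place at 4.
843 hashes to 3; 3,4 taken => place at 0.
Table: [843, ., ., 493, 451, 509, .]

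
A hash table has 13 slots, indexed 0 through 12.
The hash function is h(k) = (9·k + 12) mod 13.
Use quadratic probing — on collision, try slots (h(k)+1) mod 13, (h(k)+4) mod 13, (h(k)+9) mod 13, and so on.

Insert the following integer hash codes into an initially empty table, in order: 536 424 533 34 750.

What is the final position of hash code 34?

7

536 hashes to 0; slot 0 is free => place at 0.
424 hashes to 6; slot 6 is free => place at 6.
533 hashes to 12; slot 12 is free => place at 12.
34 hashes to 6; 6 taken => place at 7.
750 hashes to 2; slot 2 is free => place at 2.
Table: [536, —, 750, —, —, —, 424, 34, —, —, —, —, 533]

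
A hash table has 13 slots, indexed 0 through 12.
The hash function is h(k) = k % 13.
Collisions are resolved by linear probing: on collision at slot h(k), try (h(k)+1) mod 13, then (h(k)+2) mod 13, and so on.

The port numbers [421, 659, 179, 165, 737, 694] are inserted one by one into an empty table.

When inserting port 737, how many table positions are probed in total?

Insert 421: h=5, slot 5 empty -> index 5.
Insert 659: h=9, slot 9 empty -> index 9.
Insert 179: h=10, slot 10 empty -> index 10.
Insert 165: h=9, slots 9,10 occupied -> index 11.
Insert 737: h=9, slots 9,10,11 occupied -> index 12.
Insert 694: h=5, slot 5 occupied -> index 6.
Table: [., ., ., ., ., 421, 694, ., ., 659, 179, 165, 737]

4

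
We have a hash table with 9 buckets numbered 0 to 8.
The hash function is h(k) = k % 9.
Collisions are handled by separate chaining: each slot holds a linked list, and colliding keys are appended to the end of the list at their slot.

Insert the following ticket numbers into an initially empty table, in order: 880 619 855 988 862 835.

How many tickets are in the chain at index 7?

880 -> bucket 7
619 -> bucket 7 (collision)
855 -> bucket 0
988 -> bucket 7 (collision)
862 -> bucket 7 (collision)
835 -> bucket 7 (collision)
Final buckets:
0: 855
1: ∅
2: ∅
3: ∅
4: ∅
5: ∅
6: ∅
7: 880 -> 619 -> 988 -> 862 -> 835
8: ∅

5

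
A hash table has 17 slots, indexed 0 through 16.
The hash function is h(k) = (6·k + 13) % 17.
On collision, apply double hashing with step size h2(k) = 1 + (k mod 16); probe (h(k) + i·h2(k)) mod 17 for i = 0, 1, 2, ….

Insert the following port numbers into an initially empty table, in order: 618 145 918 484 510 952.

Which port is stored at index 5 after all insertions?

952

618 hashes to 15; slot 15 is free -> place at 15.
145 hashes to 16; slot 16 is free -> place at 16.
918 hashes to 13; slot 13 is free -> place at 13.
484 hashes to 10; slot 10 is free -> place at 10.
510 hashes to 13, h2=15; 13 taken -> place at 11.
952 hashes to 13, h2=9; 13 taken -> place at 5.
Table: [., ., ., ., ., 952, ., ., ., ., 484, 510, ., 918, ., 618, 145]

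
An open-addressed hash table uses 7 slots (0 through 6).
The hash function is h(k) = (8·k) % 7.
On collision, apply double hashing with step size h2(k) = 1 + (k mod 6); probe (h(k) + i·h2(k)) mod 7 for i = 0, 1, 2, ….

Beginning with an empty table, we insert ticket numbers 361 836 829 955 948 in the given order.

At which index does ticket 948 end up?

6

361: h=4 => slot 4
836: h=3 => slot 3
829: h=3, h2=2, probe 3,5 => slot 5
955: h=3, h2=2, probe 3,5,0 => slot 0
948: h=3, h2=1, probe 3,4,5,6 => slot 6
Table: [955, -, -, 836, 361, 829, 948]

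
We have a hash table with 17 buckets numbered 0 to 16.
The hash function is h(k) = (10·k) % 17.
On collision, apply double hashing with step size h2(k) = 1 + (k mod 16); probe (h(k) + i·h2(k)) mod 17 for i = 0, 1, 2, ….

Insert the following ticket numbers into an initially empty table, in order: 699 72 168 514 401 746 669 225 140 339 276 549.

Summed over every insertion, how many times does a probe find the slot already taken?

Insert 699: h=3, slot 3 empty => index 3.
Insert 72: h=6, slot 6 empty => index 6.
Insert 168: h=14, slot 14 empty => index 14.
Insert 514: h=6, h2=3, slot 6 occupied => index 9.
Insert 401: h=15, slot 15 empty => index 15.
Insert 746: h=14, h2=11, slot 14 occupied => index 8.
Insert 669: h=9, h2=14, slots 9,6,3 occupied => index 0.
Insert 225: h=6, h2=2, slots 6,8 occupied => index 10.
Insert 140: h=6, h2=13, slot 6 occupied => index 2.
Insert 339: h=7, slot 7 empty => index 7.
Insert 276: h=6, h2=5, slot 6 occupied => index 11.
Insert 549: h=16, slot 16 empty => index 16.
Table: [669, -, 140, 699, -, -, 72, 339, 746, 514, 225, 276, -, -, 168, 401, 549]

9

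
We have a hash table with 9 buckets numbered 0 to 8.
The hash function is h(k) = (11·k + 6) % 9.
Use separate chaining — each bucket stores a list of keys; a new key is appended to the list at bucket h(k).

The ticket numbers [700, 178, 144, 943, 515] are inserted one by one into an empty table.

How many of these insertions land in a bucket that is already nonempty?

Insert 700: h=2, bucket 2 empty -> new chain.
Insert 178: h=2, bucket 2 nonempty -> append to chain.
Insert 144: h=6, bucket 6 empty -> new chain.
Insert 943: h=2, bucket 2 nonempty -> append to chain.
Insert 515: h=1, bucket 1 empty -> new chain.
Final buckets:
0: —
1: 515
2: 700 -> 178 -> 943
3: —
4: —
5: —
6: 144
7: —
8: —

2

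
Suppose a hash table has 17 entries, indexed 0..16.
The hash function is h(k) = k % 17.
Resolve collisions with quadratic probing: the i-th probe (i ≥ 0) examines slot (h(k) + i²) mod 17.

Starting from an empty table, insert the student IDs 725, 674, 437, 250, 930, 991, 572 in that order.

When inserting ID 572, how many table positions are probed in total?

725 hashes to 11; slot 11 is free => place at 11.
674 hashes to 11; 11 taken => place at 12.
437 hashes to 12; 12 taken => place at 13.
250 hashes to 12; 12,13 taken => place at 16.
930 hashes to 12; 12,13,16 taken => place at 4.
991 hashes to 5; slot 5 is free => place at 5.
572 hashes to 11; 11,12 taken => place at 15.
Table: [-, -, -, -, 930, 991, -, -, -, -, -, 725, 674, 437, -, 572, 250]

3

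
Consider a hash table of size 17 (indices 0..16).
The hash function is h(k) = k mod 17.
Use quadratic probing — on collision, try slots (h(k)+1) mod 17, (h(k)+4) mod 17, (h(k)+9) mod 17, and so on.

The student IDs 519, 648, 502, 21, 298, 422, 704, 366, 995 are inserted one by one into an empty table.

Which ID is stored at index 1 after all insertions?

366

Insert 519: h=9, slot 9 empty => index 9.
Insert 648: h=2, slot 2 empty => index 2.
Insert 502: h=9, slot 9 occupied => index 10.
Insert 21: h=4, slot 4 empty => index 4.
Insert 298: h=9, slots 9,10 occupied => index 13.
Insert 422: h=14, slot 14 empty => index 14.
Insert 704: h=7, slot 7 empty => index 7.
Insert 366: h=9, slots 9,10,13 occupied => index 1.
Insert 995: h=9, slots 9,10,13,1 occupied => index 8.
Table: [—, 366, 648, —, 21, —, —, 704, 995, 519, 502, —, —, 298, 422, —, —]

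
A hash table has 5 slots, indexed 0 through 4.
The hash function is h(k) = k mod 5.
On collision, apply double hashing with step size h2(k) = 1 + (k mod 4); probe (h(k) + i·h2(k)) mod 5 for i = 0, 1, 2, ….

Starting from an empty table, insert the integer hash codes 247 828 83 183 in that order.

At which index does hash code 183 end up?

0

Insert 247: h=2, slot 2 empty → index 2.
Insert 828: h=3, slot 3 empty → index 3.
Insert 83: h=3, h2=4, slots 3,2 occupied → index 1.
Insert 183: h=3, h2=4, slots 3,2,1 occupied → index 0.
Table: [183, 83, 247, 828, ∅]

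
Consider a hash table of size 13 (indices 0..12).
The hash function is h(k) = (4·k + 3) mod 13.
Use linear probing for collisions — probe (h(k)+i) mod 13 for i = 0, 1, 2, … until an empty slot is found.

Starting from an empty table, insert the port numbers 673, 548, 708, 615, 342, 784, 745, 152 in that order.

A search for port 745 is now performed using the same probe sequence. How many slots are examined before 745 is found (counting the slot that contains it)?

4

673: h=4 => slot 4
548: h=11 => slot 11
708: h=1 => slot 1
615: h=6 => slot 6
342: h=6, probe 6,7 => slot 7
784: h=6, probe 6,7,8 => slot 8
745: h=6, probe 6,7,8,9 => slot 9
152: h=0 => slot 0
Table: [152, 708, —, —, 673, —, 615, 342, 784, 745, —, 548, —]
Lookup 745: h=6, probe 6,7,8,9 → found at 9.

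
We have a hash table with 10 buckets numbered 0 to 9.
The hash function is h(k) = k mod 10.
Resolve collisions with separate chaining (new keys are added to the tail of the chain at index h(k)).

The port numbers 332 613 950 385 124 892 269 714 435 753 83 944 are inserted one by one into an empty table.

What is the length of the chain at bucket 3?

3

332 -> bucket 2
613 -> bucket 3
950 -> bucket 0
385 -> bucket 5
124 -> bucket 4
892 -> bucket 2 (collision)
269 -> bucket 9
714 -> bucket 4 (collision)
435 -> bucket 5 (collision)
753 -> bucket 3 (collision)
83 -> bucket 3 (collision)
944 -> bucket 4 (collision)
Final buckets:
0: 950
1: —
2: 332 -> 892
3: 613 -> 753 -> 83
4: 124 -> 714 -> 944
5: 385 -> 435
6: —
7: —
8: —
9: 269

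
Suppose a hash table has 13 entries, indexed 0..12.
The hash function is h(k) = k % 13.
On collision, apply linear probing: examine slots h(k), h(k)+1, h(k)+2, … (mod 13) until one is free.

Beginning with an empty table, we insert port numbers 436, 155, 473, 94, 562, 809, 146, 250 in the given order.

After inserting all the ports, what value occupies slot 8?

146

436: h=7 -> slot 7
155: h=12 -> slot 12
473: h=5 -> slot 5
94: h=3 -> slot 3
562: h=3, probe 3,4 -> slot 4
809: h=3, probe 3,4,5,6 -> slot 6
146: h=3, probe 3,4,5,6,7,8 -> slot 8
250: h=3, probe 3,4,5,6,7,8,9 -> slot 9
Table: [—, —, —, 94, 562, 473, 809, 436, 146, 250, —, —, 155]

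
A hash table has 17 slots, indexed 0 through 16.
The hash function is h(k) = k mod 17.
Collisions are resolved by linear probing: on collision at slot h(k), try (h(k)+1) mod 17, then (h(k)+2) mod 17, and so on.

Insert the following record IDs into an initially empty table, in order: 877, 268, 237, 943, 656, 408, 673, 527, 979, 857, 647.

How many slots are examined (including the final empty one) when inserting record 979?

Insert 877: h=10, slot 10 empty => index 10.
Insert 268: h=13, slot 13 empty => index 13.
Insert 237: h=16, slot 16 empty => index 16.
Insert 943: h=8, slot 8 empty => index 8.
Insert 656: h=10, slot 10 occupied => index 11.
Insert 408: h=0, slot 0 empty => index 0.
Insert 673: h=10, slots 10,11 occupied => index 12.
Insert 527: h=0, slot 0 occupied => index 1.
Insert 979: h=10, slots 10,11,12,13 occupied => index 14.
Insert 857: h=7, slot 7 empty => index 7.
Insert 647: h=1, slot 1 occupied => index 2.
Table: [408, 527, 647, -, -, -, -, 857, 943, -, 877, 656, 673, 268, 979, -, 237]

5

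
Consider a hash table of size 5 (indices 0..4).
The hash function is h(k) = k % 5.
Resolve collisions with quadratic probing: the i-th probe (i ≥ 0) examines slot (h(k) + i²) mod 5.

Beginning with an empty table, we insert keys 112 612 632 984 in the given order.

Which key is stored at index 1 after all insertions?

112 hashes to 2; slot 2 is free => place at 2.
612 hashes to 2; 2 taken => place at 3.
632 hashes to 2; 2,3 taken => place at 1.
984 hashes to 4; slot 4 is free => place at 4.
Table: [—, 632, 112, 612, 984]

632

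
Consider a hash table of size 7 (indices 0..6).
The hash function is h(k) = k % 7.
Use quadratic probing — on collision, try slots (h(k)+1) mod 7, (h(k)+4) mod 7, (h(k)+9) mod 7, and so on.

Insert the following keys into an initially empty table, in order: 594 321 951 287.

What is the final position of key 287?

1

594: h=6 -> slot 6
321: h=6, probe 6,0 -> slot 0
951: h=6, probe 6,0,3 -> slot 3
287: h=0, probe 0,1 -> slot 1
Table: [321, 287, -, 951, -, -, 594]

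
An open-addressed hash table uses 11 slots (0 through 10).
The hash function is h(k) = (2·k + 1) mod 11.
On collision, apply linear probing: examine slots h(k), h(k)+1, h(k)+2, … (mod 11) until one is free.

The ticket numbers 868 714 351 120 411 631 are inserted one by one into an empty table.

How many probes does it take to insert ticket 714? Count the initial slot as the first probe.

Insert 868: h=10, slot 10 empty => index 10.
Insert 714: h=10, slot 10 occupied => index 0.
Insert 351: h=10, slots 10,0 occupied => index 1.
Insert 120: h=10, slots 10,0,1 occupied => index 2.
Insert 411: h=9, slot 9 empty => index 9.
Insert 631: h=9, slots 9,10,0,1,2 occupied => index 3.
Table: [714, 351, 120, 631, ., ., ., ., ., 411, 868]

2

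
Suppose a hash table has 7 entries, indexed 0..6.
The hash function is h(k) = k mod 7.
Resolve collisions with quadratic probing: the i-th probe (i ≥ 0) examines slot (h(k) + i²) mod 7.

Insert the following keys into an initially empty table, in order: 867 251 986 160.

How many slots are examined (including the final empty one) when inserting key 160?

867: h=6 -> slot 6
251: h=6, probe 6,0 -> slot 0
986: h=6, probe 6,0,3 -> slot 3
160: h=6, probe 6,0,3,1 -> slot 1
Table: [251, 160, ., 986, ., ., 867]

4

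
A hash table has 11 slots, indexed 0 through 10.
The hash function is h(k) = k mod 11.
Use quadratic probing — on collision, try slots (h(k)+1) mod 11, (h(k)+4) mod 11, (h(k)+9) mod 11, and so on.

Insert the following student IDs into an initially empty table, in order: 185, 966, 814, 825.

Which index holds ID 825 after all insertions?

185 hashes to 9; slot 9 is free -> place at 9.
966 hashes to 9; 9 taken -> place at 10.
814 hashes to 0; slot 0 is free -> place at 0.
825 hashes to 0; 0 taken -> place at 1.
Table: [814, 825, ∅, ∅, ∅, ∅, ∅, ∅, ∅, 185, 966]

1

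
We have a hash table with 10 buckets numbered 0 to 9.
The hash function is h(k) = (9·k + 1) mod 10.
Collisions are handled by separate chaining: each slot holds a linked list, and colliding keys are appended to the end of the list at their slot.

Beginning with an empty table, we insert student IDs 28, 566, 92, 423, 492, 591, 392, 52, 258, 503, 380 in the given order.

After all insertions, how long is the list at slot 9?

Insert 28: h=3, bucket 3 empty → new chain.
Insert 566: h=5, bucket 5 empty → new chain.
Insert 92: h=9, bucket 9 empty → new chain.
Insert 423: h=8, bucket 8 empty → new chain.
Insert 492: h=9, bucket 9 nonempty → append to chain.
Insert 591: h=0, bucket 0 empty → new chain.
Insert 392: h=9, bucket 9 nonempty → append to chain.
Insert 52: h=9, bucket 9 nonempty → append to chain.
Insert 258: h=3, bucket 3 nonempty → append to chain.
Insert 503: h=8, bucket 8 nonempty → append to chain.
Insert 380: h=1, bucket 1 empty → new chain.
Final buckets:
0: 591
1: 380
2: ∅
3: 28 -> 258
4: ∅
5: 566
6: ∅
7: ∅
8: 423 -> 503
9: 92 -> 492 -> 392 -> 52

4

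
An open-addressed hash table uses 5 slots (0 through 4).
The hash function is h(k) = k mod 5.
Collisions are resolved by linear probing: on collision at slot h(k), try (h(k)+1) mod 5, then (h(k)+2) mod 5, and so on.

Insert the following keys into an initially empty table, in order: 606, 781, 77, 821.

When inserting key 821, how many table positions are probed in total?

4

606: h=1 => slot 1
781: h=1, probe 1,2 => slot 2
77: h=2, probe 2,3 => slot 3
821: h=1, probe 1,2,3,4 => slot 4
Table: [∅, 606, 781, 77, 821]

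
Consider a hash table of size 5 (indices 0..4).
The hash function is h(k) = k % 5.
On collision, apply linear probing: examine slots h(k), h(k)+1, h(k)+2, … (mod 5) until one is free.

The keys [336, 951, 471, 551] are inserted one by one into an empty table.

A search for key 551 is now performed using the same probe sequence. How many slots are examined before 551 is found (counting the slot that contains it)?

Insert 336: h=1, slot 1 empty => index 1.
Insert 951: h=1, slot 1 occupied => index 2.
Insert 471: h=1, slots 1,2 occupied => index 3.
Insert 551: h=1, slots 1,2,3 occupied => index 4.
Table: [-, 336, 951, 471, 551]
Lookup 551: h=1, probe 1,2,3,4 → found at 4.

4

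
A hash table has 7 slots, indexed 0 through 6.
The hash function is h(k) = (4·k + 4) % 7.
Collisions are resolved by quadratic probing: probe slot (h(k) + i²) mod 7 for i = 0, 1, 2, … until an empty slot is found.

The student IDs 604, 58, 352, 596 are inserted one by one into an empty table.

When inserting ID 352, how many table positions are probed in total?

3

604: h=5 → slot 5
58: h=5, probe 5,6 → slot 6
352: h=5, probe 5,6,2 → slot 2
596: h=1 → slot 1
Table: [-, 596, 352, -, -, 604, 58]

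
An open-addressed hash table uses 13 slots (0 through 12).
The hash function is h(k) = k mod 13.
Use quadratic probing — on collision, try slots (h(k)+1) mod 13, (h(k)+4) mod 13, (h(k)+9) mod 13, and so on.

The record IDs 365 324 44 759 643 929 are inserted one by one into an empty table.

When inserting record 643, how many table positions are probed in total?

365 hashes to 1; slot 1 is free => place at 1.
324 hashes to 12; slot 12 is free => place at 12.
44 hashes to 5; slot 5 is free => place at 5.
759 hashes to 5; 5 taken => place at 6.
643 hashes to 6; 6 taken => place at 7.
929 hashes to 6; 6,7 taken => place at 10.
Table: [∅, 365, ∅, ∅, ∅, 44, 759, 643, ∅, ∅, 929, ∅, 324]

2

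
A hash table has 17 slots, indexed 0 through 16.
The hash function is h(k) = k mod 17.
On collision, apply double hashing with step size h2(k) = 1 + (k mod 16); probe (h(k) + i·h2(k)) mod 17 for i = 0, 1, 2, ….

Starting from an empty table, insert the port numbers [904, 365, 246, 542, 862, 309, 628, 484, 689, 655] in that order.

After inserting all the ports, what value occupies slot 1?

904 hashes to 3; slot 3 is free -> place at 3.
365 hashes to 8; slot 8 is free -> place at 8.
246 hashes to 8, h2=7; 8 taken -> place at 15.
542 hashes to 15, h2=15; 15 taken -> place at 13.
862 hashes to 12; slot 12 is free -> place at 12.
309 hashes to 3, h2=6; 3 taken -> place at 9.
628 hashes to 16; slot 16 is free -> place at 16.
484 hashes to 8, h2=5; 8,13 taken -> place at 1.
689 hashes to 9, h2=2; 9 taken -> place at 11.
655 hashes to 9, h2=16; 9,8 taken -> place at 7.
Table: [-, 484, -, 904, -, -, -, 655, 365, 309, -, 689, 862, 542, -, 246, 628]

484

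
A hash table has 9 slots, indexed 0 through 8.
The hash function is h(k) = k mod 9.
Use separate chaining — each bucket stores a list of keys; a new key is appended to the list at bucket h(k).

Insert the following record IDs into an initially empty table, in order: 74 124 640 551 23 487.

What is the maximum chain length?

Insert 74: h=2, bucket 2 empty → new chain.
Insert 124: h=7, bucket 7 empty → new chain.
Insert 640: h=1, bucket 1 empty → new chain.
Insert 551: h=2, bucket 2 nonempty → append to chain.
Insert 23: h=5, bucket 5 empty → new chain.
Insert 487: h=1, bucket 1 nonempty → append to chain.
Final buckets:
0: —
1: 640 -> 487
2: 74 -> 551
3: —
4: —
5: 23
6: —
7: 124
8: —

2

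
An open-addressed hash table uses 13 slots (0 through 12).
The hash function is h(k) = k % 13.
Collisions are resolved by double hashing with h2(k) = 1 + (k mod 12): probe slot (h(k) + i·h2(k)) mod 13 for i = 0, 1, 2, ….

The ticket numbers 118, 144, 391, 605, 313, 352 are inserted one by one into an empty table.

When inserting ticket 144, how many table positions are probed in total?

2

118: h=1 => slot 1
144: h=1, h2=1, probe 1,2 => slot 2
391: h=1, h2=8, probe 1,9 => slot 9
605: h=7 => slot 7
313: h=1, h2=2, probe 1,3 => slot 3
352: h=1, h2=5, probe 1,6 => slot 6
Table: [∅, 118, 144, 313, ∅, ∅, 352, 605, ∅, 391, ∅, ∅, ∅]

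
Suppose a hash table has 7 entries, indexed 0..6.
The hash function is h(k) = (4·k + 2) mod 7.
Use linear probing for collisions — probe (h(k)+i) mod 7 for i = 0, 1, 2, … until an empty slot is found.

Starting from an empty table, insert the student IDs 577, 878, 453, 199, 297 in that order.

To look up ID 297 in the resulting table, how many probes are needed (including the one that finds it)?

5

577: h=0 → slot 0
878: h=0, probe 0,1 → slot 1
453: h=1, probe 1,2 → slot 2
199: h=0, probe 0,1,2,3 → slot 3
297: h=0, probe 0,1,2,3,4 → slot 4
Table: [577, 878, 453, 199, 297, —, —]
Lookup 297: h=0, probe 0,1,2,3,4 → found at 4.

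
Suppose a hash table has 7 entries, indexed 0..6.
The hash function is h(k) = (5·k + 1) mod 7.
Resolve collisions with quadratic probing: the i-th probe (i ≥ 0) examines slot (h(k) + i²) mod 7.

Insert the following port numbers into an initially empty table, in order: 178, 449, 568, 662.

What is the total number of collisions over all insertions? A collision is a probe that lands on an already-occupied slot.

2

178: h=2 → slot 2
449: h=6 → slot 6
568: h=6, probe 6,0 → slot 0
662: h=0, probe 0,1 → slot 1
Table: [568, 662, 178, _, _, _, 449]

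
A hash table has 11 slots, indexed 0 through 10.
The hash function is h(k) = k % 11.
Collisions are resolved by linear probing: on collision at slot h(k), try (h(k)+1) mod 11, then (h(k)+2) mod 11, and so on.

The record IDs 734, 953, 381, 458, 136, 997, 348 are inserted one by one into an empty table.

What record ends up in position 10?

734 hashes to 8; slot 8 is free -> place at 8.
953 hashes to 7; slot 7 is free -> place at 7.
381 hashes to 7; 7,8 taken -> place at 9.
458 hashes to 7; 7,8,9 taken -> place at 10.
136 hashes to 4; slot 4 is free -> place at 4.
997 hashes to 7; 7,8,9,10 taken -> place at 0.
348 hashes to 7; 7,8,9,10,0 taken -> place at 1.
Table: [997, 348, —, —, 136, —, —, 953, 734, 381, 458]

458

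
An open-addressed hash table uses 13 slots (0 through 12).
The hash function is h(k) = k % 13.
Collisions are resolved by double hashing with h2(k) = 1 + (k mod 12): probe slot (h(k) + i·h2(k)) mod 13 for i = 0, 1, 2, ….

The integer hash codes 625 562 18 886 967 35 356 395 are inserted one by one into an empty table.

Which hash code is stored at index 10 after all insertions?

625 hashes to 1; slot 1 is free => place at 1.
562 hashes to 3; slot 3 is free => place at 3.
18 hashes to 5; slot 5 is free => place at 5.
886 hashes to 2; slot 2 is free => place at 2.
967 hashes to 5, h2=8; 5 taken => place at 0.
35 hashes to 9; slot 9 is free => place at 9.
356 hashes to 5, h2=9; 5,1 taken => place at 10.
395 hashes to 5, h2=12; 5 taken => place at 4.
Table: [967, 625, 886, 562, 395, 18, -, -, -, 35, 356, -, -]

356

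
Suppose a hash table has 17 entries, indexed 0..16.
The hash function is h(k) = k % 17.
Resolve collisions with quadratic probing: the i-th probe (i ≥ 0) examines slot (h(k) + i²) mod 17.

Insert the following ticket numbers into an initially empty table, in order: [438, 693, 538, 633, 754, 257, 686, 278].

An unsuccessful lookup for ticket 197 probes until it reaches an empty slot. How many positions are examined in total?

438 hashes to 13; slot 13 is free => place at 13.
693 hashes to 13; 13 taken => place at 14.
538 hashes to 11; slot 11 is free => place at 11.
633 hashes to 4; slot 4 is free => place at 4.
754 hashes to 6; slot 6 is free => place at 6.
257 hashes to 2; slot 2 is free => place at 2.
686 hashes to 6; 6 taken => place at 7.
278 hashes to 6; 6,7 taken => place at 10.
Table: [_, _, 257, _, 633, _, 754, 686, _, _, 278, 538, _, 438, 693, _, _]
Lookup 197: h=10, probe 10,11,14,2,9 → slot 9 empty, not found.

5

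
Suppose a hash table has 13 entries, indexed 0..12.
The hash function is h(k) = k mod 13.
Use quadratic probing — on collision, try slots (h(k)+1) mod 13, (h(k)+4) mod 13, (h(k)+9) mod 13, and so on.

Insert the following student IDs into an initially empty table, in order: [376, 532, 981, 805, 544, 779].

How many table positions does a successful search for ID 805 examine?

3

376: h=12 → slot 12
532: h=12, probe 12,0 → slot 0
981: h=6 → slot 6
805: h=12, probe 12,0,3 → slot 3
544: h=11 → slot 11
779: h=12, probe 12,0,3,8 → slot 8
Table: [532, ∅, ∅, 805, ∅, ∅, 981, ∅, 779, ∅, ∅, 544, 376]
Lookup 805: h=12, probe 12,0,3 → found at 3.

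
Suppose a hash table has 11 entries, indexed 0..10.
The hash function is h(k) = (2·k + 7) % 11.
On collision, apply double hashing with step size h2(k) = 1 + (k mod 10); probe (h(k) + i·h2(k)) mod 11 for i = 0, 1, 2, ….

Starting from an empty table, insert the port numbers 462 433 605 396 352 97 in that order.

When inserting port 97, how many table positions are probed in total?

2

462 hashes to 7; slot 7 is free => place at 7.
433 hashes to 4; slot 4 is free => place at 4.
605 hashes to 7, h2=6; 7 taken => place at 2.
396 hashes to 7, h2=7; 7 taken => place at 3.
352 hashes to 7, h2=3; 7 taken => place at 10.
97 hashes to 3, h2=8; 3 taken => place at 0.
Table: [97, -, 605, 396, 433, -, -, 462, -, -, 352]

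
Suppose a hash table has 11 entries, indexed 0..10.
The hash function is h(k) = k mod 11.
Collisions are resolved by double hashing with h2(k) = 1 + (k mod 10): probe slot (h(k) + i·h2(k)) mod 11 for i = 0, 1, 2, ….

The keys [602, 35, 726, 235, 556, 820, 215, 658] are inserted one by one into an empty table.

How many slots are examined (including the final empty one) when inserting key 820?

Insert 602: h=8, slot 8 empty -> index 8.
Insert 35: h=2, slot 2 empty -> index 2.
Insert 726: h=0, slot 0 empty -> index 0.
Insert 235: h=4, slot 4 empty -> index 4.
Insert 556: h=6, slot 6 empty -> index 6.
Insert 820: h=6, h2=1, slot 6 occupied -> index 7.
Insert 215: h=6, h2=6, slot 6 occupied -> index 1.
Insert 658: h=9, slot 9 empty -> index 9.
Table: [726, 215, 35, -, 235, -, 556, 820, 602, 658, -]

2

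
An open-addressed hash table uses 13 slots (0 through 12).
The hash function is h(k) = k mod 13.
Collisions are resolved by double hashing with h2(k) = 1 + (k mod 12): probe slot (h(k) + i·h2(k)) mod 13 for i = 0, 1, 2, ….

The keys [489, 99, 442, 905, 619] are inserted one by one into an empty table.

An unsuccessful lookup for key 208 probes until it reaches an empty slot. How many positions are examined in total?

489 hashes to 8; slot 8 is free => place at 8.
99 hashes to 8, h2=4; 8 taken => place at 12.
442 hashes to 0; slot 0 is free => place at 0.
905 hashes to 8, h2=6; 8 taken => place at 1.
619 hashes to 8, h2=8; 8 taken => place at 3.
Table: [442, 905, -, 619, -, -, -, -, 489, -, -, -, 99]
Lookup 208: h=0, h2=5, probe 0,5 → slot 5 empty, not found.

2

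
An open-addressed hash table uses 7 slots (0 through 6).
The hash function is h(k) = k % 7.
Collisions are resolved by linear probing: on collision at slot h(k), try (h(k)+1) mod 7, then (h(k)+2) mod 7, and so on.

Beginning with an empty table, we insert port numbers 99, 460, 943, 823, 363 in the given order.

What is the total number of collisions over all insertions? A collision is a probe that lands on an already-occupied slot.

99: h=1 => slot 1
460: h=5 => slot 5
943: h=5, probe 5,6 => slot 6
823: h=4 => slot 4
363: h=6, probe 6,0 => slot 0
Table: [363, 99, ∅, ∅, 823, 460, 943]

2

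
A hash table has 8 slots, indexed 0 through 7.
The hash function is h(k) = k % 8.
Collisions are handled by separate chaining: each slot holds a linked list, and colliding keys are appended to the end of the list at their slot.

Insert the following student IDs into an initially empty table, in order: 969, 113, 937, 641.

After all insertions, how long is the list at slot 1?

4

Insert 969: h=1, bucket 1 empty -> new chain.
Insert 113: h=1, bucket 1 nonempty -> append to chain.
Insert 937: h=1, bucket 1 nonempty -> append to chain.
Insert 641: h=1, bucket 1 nonempty -> append to chain.
Final buckets:
0: —
1: 969 -> 113 -> 937 -> 641
2: —
3: —
4: —
5: —
6: —
7: —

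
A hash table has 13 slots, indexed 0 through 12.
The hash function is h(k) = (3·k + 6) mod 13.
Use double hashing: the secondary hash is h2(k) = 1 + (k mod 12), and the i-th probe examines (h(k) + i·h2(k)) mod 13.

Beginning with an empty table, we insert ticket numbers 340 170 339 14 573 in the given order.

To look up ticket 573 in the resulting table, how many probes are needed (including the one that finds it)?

2

340: h=12 → slot 12
170: h=9 → slot 9
339: h=9, h2=4, probe 9,0 → slot 0
14: h=9, h2=3, probe 9,12,2 → slot 2
573: h=9, h2=10, probe 9,6 → slot 6
Table: [339, —, 14, —, —, —, 573, —, —, 170, —, —, 340]
Lookup 573: h=9, h2=10, probe 9,6 → found at 6.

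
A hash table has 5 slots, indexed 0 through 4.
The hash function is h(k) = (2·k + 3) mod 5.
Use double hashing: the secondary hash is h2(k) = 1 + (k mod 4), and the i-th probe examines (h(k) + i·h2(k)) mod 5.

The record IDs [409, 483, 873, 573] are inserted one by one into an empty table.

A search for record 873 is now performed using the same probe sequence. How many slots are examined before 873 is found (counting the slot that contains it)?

3

409: h=1 -> slot 1
483: h=4 -> slot 4
873: h=4, h2=2, probe 4,1,3 -> slot 3
573: h=4, h2=2, probe 4,1,3,0 -> slot 0
Table: [573, 409, -, 873, 483]
Lookup 873: h=4, h2=2, probe 4,1,3 → found at 3.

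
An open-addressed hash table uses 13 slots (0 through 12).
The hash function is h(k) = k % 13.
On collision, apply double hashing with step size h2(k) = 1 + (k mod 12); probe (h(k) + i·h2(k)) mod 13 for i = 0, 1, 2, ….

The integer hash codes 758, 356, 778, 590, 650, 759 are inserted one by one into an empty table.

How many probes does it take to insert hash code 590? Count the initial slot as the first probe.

2

758 hashes to 4; slot 4 is free -> place at 4.
356 hashes to 5; slot 5 is free -> place at 5.
778 hashes to 11; slot 11 is free -> place at 11.
590 hashes to 5, h2=3; 5 taken -> place at 8.
650 hashes to 0; slot 0 is free -> place at 0.
759 hashes to 5, h2=4; 5 taken -> place at 9.
Table: [650, —, —, —, 758, 356, —, —, 590, 759, —, 778, —]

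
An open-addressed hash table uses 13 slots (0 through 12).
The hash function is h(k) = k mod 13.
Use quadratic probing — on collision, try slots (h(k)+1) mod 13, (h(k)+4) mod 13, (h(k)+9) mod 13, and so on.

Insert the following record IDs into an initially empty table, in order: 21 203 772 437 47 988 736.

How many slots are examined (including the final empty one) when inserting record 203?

2

21: h=8 → slot 8
203: h=8, probe 8,9 → slot 9
772: h=5 → slot 5
437: h=8, probe 8,9,12 → slot 12
47: h=8, probe 8,9,12,4 → slot 4
988: h=0 → slot 0
736: h=8, probe 8,9,12,4,11 → slot 11
Table: [988, -, -, -, 47, 772, -, -, 21, 203, -, 736, 437]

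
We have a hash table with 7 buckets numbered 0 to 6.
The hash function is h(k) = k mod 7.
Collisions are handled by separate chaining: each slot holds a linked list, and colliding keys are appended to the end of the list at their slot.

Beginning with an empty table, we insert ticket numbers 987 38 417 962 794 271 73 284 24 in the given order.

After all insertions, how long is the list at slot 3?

5

Insert 987: h=0, bucket 0 empty → new chain.
Insert 38: h=3, bucket 3 empty → new chain.
Insert 417: h=4, bucket 4 empty → new chain.
Insert 962: h=3, bucket 3 nonempty → append to chain.
Insert 794: h=3, bucket 3 nonempty → append to chain.
Insert 271: h=5, bucket 5 empty → new chain.
Insert 73: h=3, bucket 3 nonempty → append to chain.
Insert 284: h=4, bucket 4 nonempty → append to chain.
Insert 24: h=3, bucket 3 nonempty → append to chain.
Final buckets:
0: 987
1: ∅
2: ∅
3: 38 -> 962 -> 794 -> 73 -> 24
4: 417 -> 284
5: 271
6: ∅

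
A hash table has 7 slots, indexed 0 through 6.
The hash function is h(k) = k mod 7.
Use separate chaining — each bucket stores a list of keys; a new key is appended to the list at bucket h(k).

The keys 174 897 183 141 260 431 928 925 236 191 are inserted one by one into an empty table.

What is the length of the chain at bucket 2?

Insert 174: h=6, bucket 6 empty → new chain.
Insert 897: h=1, bucket 1 empty → new chain.
Insert 183: h=1, bucket 1 nonempty → append to chain.
Insert 141: h=1, bucket 1 nonempty → append to chain.
Insert 260: h=1, bucket 1 nonempty → append to chain.
Insert 431: h=4, bucket 4 empty → new chain.
Insert 928: h=4, bucket 4 nonempty → append to chain.
Insert 925: h=1, bucket 1 nonempty → append to chain.
Insert 236: h=5, bucket 5 empty → new chain.
Insert 191: h=2, bucket 2 empty → new chain.
Final buckets:
0: .
1: 897 -> 183 -> 141 -> 260 -> 925
2: 191
3: .
4: 431 -> 928
5: 236
6: 174

1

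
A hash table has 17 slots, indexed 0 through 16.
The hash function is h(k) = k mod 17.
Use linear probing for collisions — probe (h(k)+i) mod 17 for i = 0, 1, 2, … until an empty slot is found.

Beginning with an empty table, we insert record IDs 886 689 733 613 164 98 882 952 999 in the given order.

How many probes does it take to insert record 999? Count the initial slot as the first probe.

2

886 hashes to 2; slot 2 is free => place at 2.
689 hashes to 9; slot 9 is free => place at 9.
733 hashes to 2; 2 taken => place at 3.
613 hashes to 1; slot 1 is free => place at 1.
164 hashes to 11; slot 11 is free => place at 11.
98 hashes to 13; slot 13 is free => place at 13.
882 hashes to 15; slot 15 is free => place at 15.
952 hashes to 0; slot 0 is free => place at 0.
999 hashes to 13; 13 taken => place at 14.
Table: [952, 613, 886, 733, —, —, —, —, —, 689, —, 164, —, 98, 999, 882, —]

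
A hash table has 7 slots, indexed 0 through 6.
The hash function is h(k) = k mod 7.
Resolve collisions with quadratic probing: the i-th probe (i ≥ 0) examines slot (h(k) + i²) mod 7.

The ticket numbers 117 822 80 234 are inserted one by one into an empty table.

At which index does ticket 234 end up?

117: h=5 -> slot 5
822: h=3 -> slot 3
80: h=3, probe 3,4 -> slot 4
234: h=3, probe 3,4,0 -> slot 0
Table: [234, —, —, 822, 80, 117, —]

0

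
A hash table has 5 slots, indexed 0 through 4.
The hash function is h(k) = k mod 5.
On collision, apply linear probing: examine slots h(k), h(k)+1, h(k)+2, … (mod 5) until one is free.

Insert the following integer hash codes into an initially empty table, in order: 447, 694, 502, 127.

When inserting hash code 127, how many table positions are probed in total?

447 hashes to 2; slot 2 is free → place at 2.
694 hashes to 4; slot 4 is free → place at 4.
502 hashes to 2; 2 taken → place at 3.
127 hashes to 2; 2,3,4 taken → place at 0.
Table: [127, _, 447, 502, 694]

4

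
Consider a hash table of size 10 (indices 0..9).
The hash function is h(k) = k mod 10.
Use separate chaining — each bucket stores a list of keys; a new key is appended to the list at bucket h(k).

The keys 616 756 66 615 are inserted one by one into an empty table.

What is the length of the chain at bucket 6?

Insert 616: h=6, bucket 6 empty -> new chain.
Insert 756: h=6, bucket 6 nonempty -> append to chain.
Insert 66: h=6, bucket 6 nonempty -> append to chain.
Insert 615: h=5, bucket 5 empty -> new chain.
Final buckets:
0: .
1: .
2: .
3: .
4: .
5: 615
6: 616 -> 756 -> 66
7: .
8: .
9: .

3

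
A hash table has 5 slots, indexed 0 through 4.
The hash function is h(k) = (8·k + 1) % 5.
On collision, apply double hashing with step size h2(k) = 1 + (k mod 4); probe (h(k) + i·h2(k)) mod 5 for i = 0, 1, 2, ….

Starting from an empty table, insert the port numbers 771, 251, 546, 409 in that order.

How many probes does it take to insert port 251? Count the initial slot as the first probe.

2

771 hashes to 4; slot 4 is free → place at 4.
251 hashes to 4, h2=4; 4 taken → place at 3.
546 hashes to 4, h2=3; 4 taken → place at 2.
409 hashes to 3, h2=2; 3 taken → place at 0.
Table: [409, -, 546, 251, 771]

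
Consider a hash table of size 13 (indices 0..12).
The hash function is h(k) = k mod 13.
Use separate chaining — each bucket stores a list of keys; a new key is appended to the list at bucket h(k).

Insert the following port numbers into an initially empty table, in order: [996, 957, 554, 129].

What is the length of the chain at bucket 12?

996 -> bucket 8
957 -> bucket 8 (collision)
554 -> bucket 8 (collision)
129 -> bucket 12
Final buckets:
0: _
1: _
2: _
3: _
4: _
5: _
6: _
7: _
8: 996 -> 957 -> 554
9: _
10: _
11: _
12: 129

1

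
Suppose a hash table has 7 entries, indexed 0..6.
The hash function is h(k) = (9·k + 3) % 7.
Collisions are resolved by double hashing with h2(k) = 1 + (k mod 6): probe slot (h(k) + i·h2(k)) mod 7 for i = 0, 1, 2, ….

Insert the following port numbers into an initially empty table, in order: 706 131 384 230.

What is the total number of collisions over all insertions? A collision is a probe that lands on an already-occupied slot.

706 hashes to 1; slot 1 is free => place at 1.
131 hashes to 6; slot 6 is free => place at 6.
384 hashes to 1, h2=1; 1 taken => place at 2.
230 hashes to 1, h2=3; 1 taken => place at 4.
Table: [—, 706, 384, —, 230, —, 131]

2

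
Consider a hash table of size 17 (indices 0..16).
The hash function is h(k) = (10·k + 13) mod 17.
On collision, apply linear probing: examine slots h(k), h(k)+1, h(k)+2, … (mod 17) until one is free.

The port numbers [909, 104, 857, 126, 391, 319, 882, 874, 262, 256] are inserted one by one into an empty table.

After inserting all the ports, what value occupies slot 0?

126

909: h=8 => slot 8
104: h=16 => slot 16
857: h=15 => slot 15
126: h=15, probe 15,16,0 => slot 0
391: h=13 => slot 13
319: h=7 => slot 7
882: h=10 => slot 10
874: h=15, probe 15,16,0,1 => slot 1
262: h=15, probe 15,16,0,1,2 => slot 2
256: h=6 => slot 6
Table: [126, 874, 262, ∅, ∅, ∅, 256, 319, 909, ∅, 882, ∅, ∅, 391, ∅, 857, 104]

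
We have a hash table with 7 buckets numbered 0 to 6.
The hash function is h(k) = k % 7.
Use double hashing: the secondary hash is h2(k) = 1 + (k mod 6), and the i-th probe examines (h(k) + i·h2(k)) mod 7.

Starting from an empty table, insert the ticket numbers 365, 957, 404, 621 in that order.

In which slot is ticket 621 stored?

365: h=1 → slot 1
957: h=5 → slot 5
404: h=5, h2=3, probe 5,1,4 → slot 4
621: h=5, h2=4, probe 5,2 → slot 2
Table: [—, 365, 621, —, 404, 957, —]

2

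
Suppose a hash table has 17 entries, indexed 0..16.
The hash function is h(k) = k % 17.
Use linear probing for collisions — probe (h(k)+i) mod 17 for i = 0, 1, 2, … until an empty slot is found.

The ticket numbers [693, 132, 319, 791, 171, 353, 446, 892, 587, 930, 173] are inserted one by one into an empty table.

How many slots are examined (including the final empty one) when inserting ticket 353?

693: h=13 -> slot 13
132: h=13, probe 13,14 -> slot 14
319: h=13, probe 13,14,15 -> slot 15
791: h=9 -> slot 9
171: h=1 -> slot 1
353: h=13, probe 13,14,15,16 -> slot 16
446: h=4 -> slot 4
892: h=8 -> slot 8
587: h=9, probe 9,10 -> slot 10
930: h=12 -> slot 12
173: h=3 -> slot 3
Table: [_, 171, _, 173, 446, _, _, _, 892, 791, 587, _, 930, 693, 132, 319, 353]

4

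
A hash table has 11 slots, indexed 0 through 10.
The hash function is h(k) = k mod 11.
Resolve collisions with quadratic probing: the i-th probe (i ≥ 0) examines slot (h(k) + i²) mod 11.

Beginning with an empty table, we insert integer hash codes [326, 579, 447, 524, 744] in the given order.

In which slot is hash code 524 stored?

326 hashes to 7; slot 7 is free → place at 7.
579 hashes to 7; 7 taken → place at 8.
447 hashes to 7; 7,8 taken → place at 0.
524 hashes to 7; 7,8,0 taken → place at 5.
744 hashes to 7; 7,8,0,5 taken → place at 1.
Table: [447, 744, ., ., ., 524, ., 326, 579, ., .]

5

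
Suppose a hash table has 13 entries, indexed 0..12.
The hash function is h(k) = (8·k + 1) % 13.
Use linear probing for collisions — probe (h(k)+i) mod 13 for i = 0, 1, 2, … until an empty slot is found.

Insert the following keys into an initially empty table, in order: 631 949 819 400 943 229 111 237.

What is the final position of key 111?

7

631: h=5 → slot 5
949: h=1 → slot 1
819: h=1, probe 1,2 → slot 2
400: h=3 → slot 3
943: h=5, probe 5,6 → slot 6
229: h=0 → slot 0
111: h=5, probe 5,6,7 → slot 7
237: h=12 → slot 12
Table: [229, 949, 819, 400, ., 631, 943, 111, ., ., ., ., 237]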